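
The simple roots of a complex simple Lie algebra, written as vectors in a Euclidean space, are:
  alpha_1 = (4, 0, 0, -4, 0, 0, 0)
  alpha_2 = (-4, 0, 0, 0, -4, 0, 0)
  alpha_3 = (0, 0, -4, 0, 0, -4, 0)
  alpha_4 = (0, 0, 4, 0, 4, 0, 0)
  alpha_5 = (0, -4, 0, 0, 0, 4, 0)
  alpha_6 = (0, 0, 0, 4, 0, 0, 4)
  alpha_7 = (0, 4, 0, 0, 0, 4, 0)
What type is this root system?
D_7 (so(14))

Compute the Cartan integers a_ij = 2(alpha_i, alpha_j)/(alpha_j, alpha_j); the resulting 7x7 Cartan matrix is
[[2, -1, 0, 0, 0, -1, 0], [-1, 2, 0, -1, 0, 0, 0], [0, 0, 2, -1, -1, 0, -1], [0, -1, -1, 2, 0, 0, 0], [0, 0, -1, 0, 2, 0, 0], [-1, 0, 0, 0, 0, 2, 0], [0, 0, -1, 0, 0, 0, 2]].
All simple roots have the same length, so the diagram is simply laced. The associated Dynkin diagram is a chain of 5 nodes with a fork of two nodes at one end (D_7), so the type is D_7 (the algebra so(14)).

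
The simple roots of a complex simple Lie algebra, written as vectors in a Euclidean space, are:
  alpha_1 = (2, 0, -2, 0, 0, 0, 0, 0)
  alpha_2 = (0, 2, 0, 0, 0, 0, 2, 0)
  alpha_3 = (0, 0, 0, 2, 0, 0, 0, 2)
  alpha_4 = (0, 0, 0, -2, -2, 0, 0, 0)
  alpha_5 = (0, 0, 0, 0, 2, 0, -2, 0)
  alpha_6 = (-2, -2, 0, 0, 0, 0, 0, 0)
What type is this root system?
type A_6

Compute the Cartan integers a_ij = 2(alpha_i, alpha_j)/(alpha_j, alpha_j); the resulting 6x6 Cartan matrix is
[[2, 0, 0, 0, 0, -1], [0, 2, 0, 0, -1, -1], [0, 0, 2, -1, 0, 0], [0, 0, -1, 2, -1, 0], [0, -1, 0, -1, 2, 0], [-1, -1, 0, 0, 0, 2]].
All simple roots have the same length, so the diagram is simply laced. The associated Dynkin diagram is a chain of 6 nodes with single edges (A_6), so the type is A_6 (the algebra sl(7)).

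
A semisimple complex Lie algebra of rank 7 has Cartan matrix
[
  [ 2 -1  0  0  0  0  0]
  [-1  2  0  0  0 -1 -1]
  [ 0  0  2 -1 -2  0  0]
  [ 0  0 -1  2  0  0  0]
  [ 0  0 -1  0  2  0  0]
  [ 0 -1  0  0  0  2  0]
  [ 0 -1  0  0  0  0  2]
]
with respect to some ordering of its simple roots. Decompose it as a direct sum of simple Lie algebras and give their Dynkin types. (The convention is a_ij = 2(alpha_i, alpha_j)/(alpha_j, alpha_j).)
The diagram associated to this matrix has two connected components: the simple roots {alpha_3, alpha_4, alpha_5} form a chain of 3 nodes with a double edge at one end; the terminal node there is the unique short simple root (B_3), and {alpha_1, alpha_2, alpha_6, alpha_7} form a chain of 2 nodes with a fork of two nodes at one end (D_4). A semisimple Lie algebra decomposes uniquely as the direct sum of simple ideals, one per connected component of its Dynkin diagram, so g ≅ B_3 ⊕ D_4 (dimension 21 + 28 = 49).

B3 ⊕ D4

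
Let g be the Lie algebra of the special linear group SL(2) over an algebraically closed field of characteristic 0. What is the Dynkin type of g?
This is sl(2), which has dimension 2^2 - 1 = 3 and rank 2 - 1 = 1 (a Cartan subalgebra is the diagonal traceless matrices). In the classification of classical Lie algebras, the special linear algebra sl(n+1) has type A_n; here n = 1, so the Dynkin diagram is a chain of 1 nodes with single edges (A_1). Hence the type is A_1.

A1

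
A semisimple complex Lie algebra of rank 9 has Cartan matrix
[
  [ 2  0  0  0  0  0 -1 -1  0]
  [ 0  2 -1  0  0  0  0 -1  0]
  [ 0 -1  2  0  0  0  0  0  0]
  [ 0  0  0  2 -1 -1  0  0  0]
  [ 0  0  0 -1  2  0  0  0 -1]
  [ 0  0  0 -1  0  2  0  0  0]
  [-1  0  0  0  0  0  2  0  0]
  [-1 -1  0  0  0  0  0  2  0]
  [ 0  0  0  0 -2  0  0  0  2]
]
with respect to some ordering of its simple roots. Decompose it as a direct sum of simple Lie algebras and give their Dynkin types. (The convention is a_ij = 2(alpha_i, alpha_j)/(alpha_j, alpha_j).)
The diagram associated to this matrix has two connected components: the simple roots {alpha_1, alpha_2, alpha_3, alpha_7, alpha_8} form a chain of 5 nodes with single edges (A_5), and {alpha_4, alpha_5, alpha_6, alpha_9} form a chain of 4 nodes with a double edge at one end; the terminal node there is the unique long simple root (C_4). A semisimple Lie algebra decomposes uniquely as the direct sum of simple ideals, one per connected component of its Dynkin diagram, so g ≅ A_5 ⊕ C_4 (dimension 35 + 36 = 71).

A5 ⊕ C4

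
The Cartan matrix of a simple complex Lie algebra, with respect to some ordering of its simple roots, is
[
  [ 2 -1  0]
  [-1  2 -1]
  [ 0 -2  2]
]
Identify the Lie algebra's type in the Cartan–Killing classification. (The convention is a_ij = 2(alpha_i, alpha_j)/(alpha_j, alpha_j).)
C_3

The matrix has rank 3 with 2's on the diagonal. Reading the off-diagonal entries as Dynkin edges (a single edge where a_ij = a_ji = -1; a double or triple edge where a_ij * a_ji = 2 or 3), the diagram is a chain of 3 nodes with a double edge at one end; the terminal node there is the unique long simple root (C_3). One simple-root ordering that puts it in standard form is (alpha_1, alpha_2, alpha_3). So the algebra is type C_3, i.e. sp(6).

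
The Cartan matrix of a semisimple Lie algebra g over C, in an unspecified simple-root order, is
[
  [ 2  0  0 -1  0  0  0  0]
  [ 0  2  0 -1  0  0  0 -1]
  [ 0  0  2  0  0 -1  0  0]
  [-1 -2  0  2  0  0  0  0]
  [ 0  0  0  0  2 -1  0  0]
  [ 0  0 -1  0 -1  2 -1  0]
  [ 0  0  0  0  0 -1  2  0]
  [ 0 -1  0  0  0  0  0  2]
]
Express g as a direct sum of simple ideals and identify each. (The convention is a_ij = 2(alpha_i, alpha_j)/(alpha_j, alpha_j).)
The diagram associated to this matrix has two connected components: the simple roots {alpha_3, alpha_5, alpha_6, alpha_7} form a chain of 2 nodes with a fork of two nodes at one end (D_4), and {alpha_1, alpha_2, alpha_4, alpha_8} form a chain of 4 nodes with a double edge between the middle two (F_4). A semisimple Lie algebra decomposes uniquely as the direct sum of simple ideals, one per connected component of its Dynkin diagram, so g ≅ D_4 ⊕ F_4 (dimension 28 + 52 = 80).

D_4 (so(8)) + F_4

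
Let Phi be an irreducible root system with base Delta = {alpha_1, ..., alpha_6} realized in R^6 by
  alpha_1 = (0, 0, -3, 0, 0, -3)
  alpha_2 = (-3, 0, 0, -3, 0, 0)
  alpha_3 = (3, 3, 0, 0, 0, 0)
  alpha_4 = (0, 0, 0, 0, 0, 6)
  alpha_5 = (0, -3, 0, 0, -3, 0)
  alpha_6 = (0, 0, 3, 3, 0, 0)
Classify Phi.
type C_6

Compute the Cartan integers a_ij = 2(alpha_i, alpha_j)/(alpha_j, alpha_j); the resulting 6x6 Cartan matrix is
[[2, 0, 0, -1, 0, -1], [0, 2, -1, 0, 0, -1], [0, -1, 2, 0, -1, 0], [-2, 0, 0, 2, 0, 0], [0, 0, -1, 0, 2, 0], [-1, -1, 0, 0, 0, 2]].
The roots have two lengths (squared-length ratio 2:1); the short ones are alpha_{1,2,3,5,6}. The associated Dynkin diagram is a chain of 6 nodes with a double edge at one end; the terminal node there is the unique long simple root (C_6), so the type is C_6 (the algebra sp(12)).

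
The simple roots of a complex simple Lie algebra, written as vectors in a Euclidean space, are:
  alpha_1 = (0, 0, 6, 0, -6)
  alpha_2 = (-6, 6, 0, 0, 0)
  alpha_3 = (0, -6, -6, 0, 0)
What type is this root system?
Compute the Cartan integers a_ij = 2(alpha_i, alpha_j)/(alpha_j, alpha_j); the resulting 3x3 Cartan matrix is
[[2, 0, -1], [0, 2, -1], [-1, -1, 2]].
All simple roots have the same length, so the diagram is simply laced. The associated Dynkin diagram is a chain of 3 nodes with single edges (A_3), so the type is A_3 (the algebra sl(4)).

A3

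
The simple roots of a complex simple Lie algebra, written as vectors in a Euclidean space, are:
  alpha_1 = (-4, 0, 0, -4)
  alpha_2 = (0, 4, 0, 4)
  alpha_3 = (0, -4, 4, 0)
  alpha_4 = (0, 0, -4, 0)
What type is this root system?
B4

Compute the Cartan integers a_ij = 2(alpha_i, alpha_j)/(alpha_j, alpha_j); the resulting 4x4 Cartan matrix is
[[2, -1, 0, 0], [-1, 2, -1, 0], [0, -1, 2, -2], [0, 0, -1, 2]].
The roots have two lengths (squared-length ratio 2:1); the short ones are alpha_{4}. The associated Dynkin diagram is a chain of 4 nodes with a double edge at one end; the terminal node there is the unique short simple root (B_4), so the type is B_4 (the algebra so(9)).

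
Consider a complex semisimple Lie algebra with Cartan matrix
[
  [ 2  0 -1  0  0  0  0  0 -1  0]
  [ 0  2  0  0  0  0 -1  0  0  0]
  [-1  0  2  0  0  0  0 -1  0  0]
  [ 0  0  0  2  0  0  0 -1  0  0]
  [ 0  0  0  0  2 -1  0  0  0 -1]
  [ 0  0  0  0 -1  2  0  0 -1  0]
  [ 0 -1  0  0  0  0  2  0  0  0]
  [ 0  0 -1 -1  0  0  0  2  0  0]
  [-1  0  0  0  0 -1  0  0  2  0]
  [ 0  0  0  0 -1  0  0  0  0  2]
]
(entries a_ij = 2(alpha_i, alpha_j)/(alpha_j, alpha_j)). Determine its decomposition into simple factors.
The diagram associated to this matrix has two connected components: the simple roots {alpha_2, alpha_7} form a chain of 2 nodes with single edges (A_2), and {alpha_1, alpha_3, alpha_4, alpha_5, alpha_6, alpha_8, alpha_9, alpha_10} form a chain of 8 nodes with single edges (A_8). A semisimple Lie algebra decomposes uniquely as the direct sum of simple ideals, one per connected component of its Dynkin diagram, so g ≅ A_2 ⊕ A_8 (dimension 8 + 80 = 88).

A2 ⊕ A8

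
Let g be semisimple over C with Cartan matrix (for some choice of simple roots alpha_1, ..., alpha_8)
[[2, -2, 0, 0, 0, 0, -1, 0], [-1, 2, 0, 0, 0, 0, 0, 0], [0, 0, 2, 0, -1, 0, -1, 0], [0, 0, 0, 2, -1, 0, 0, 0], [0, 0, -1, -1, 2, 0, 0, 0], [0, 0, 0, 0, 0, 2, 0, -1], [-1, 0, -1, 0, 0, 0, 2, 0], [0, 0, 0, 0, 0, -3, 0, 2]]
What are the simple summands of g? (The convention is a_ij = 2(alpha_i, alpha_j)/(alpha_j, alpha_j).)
The diagram associated to this matrix has two connected components: the simple roots {alpha_1, alpha_2, alpha_3, alpha_4, alpha_5, alpha_7} form a chain of 6 nodes with a double edge at one end; the terminal node there is the unique short simple root (B_6), and {alpha_6, alpha_8} form two nodes joined by a triple edge (G_2). A semisimple Lie algebra decomposes uniquely as the direct sum of simple ideals, one per connected component of its Dynkin diagram, so g ≅ B_6 ⊕ G_2 (dimension 78 + 14 = 92).

B6 + G2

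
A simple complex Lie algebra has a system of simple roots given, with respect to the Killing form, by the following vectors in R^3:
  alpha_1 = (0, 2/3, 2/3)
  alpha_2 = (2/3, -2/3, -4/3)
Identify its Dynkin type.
G_2

Compute the Cartan integers a_ij = 2(alpha_i, alpha_j)/(alpha_j, alpha_j); the resulting 2x2 Cartan matrix is
[[2, -1], [-3, 2]].
The roots have two lengths (squared-length ratio 3:1); the short ones are alpha_{1}. The associated Dynkin diagram is two nodes joined by a triple edge (G_2), so the type is G_2.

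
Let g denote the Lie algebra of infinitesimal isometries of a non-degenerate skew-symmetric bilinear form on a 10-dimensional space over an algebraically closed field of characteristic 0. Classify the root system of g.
This is sp(10), which has dimension 10(10+1)/2 = 55 and rank 10/2 = 5. In the classification of classical Lie algebras, the symplectic algebra sp(2n) has type C_n; here n = 5, so the Dynkin diagram is a chain of 5 nodes with a double edge at one end; the terminal node there is the unique long simple root (C_5). Hence the type is C_5.

type C_5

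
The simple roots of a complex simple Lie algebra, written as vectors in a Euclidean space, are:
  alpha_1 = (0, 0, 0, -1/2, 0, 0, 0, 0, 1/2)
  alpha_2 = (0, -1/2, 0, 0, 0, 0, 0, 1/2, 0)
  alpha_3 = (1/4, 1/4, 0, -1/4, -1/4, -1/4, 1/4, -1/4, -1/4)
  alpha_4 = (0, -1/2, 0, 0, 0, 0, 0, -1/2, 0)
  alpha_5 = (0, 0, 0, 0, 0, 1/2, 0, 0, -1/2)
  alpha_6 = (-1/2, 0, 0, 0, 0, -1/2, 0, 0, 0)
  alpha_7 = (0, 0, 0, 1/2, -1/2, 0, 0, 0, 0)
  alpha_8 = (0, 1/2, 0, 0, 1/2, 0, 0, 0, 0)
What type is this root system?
type E_8

Compute the Cartan integers a_ij = 2(alpha_i, alpha_j)/(alpha_j, alpha_j); the resulting 8x8 Cartan matrix is
[[2, 0, 0, 0, -1, 0, -1, 0], [0, 2, -1, 0, 0, 0, 0, -1], [0, -1, 2, 0, 0, 0, 0, 0], [0, 0, 0, 2, 0, 0, 0, -1], [-1, 0, 0, 0, 2, -1, 0, 0], [0, 0, 0, 0, -1, 2, 0, 0], [-1, 0, 0, 0, 0, 0, 2, -1], [0, -1, 0, -1, 0, 0, -1, 2]].
All simple roots have the same length, so the diagram is simply laced. The associated Dynkin diagram is a chain of 7 nodes with one extra node attached to the third node from one end (E_8), so the type is E_8.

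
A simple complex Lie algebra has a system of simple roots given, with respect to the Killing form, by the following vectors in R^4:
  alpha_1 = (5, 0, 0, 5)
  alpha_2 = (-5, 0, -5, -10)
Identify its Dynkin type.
Compute the Cartan integers a_ij = 2(alpha_i, alpha_j)/(alpha_j, alpha_j); the resulting 2x2 Cartan matrix is
[[2, -1], [-3, 2]].
The roots have two lengths (squared-length ratio 3:1); the short ones are alpha_{1}. The associated Dynkin diagram is two nodes joined by a triple edge (G_2), so the type is G_2.

G2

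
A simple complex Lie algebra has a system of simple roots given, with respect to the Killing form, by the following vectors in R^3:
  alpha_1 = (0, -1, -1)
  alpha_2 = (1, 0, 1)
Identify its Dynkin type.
Compute the Cartan integers a_ij = 2(alpha_i, alpha_j)/(alpha_j, alpha_j); the resulting 2x2 Cartan matrix is
[[2, -1], [-1, 2]].
All simple roots have the same length, so the diagram is simply laced. The associated Dynkin diagram is a chain of 2 nodes with single edges (A_2), so the type is A_2 (the algebra sl(3)).

type A_2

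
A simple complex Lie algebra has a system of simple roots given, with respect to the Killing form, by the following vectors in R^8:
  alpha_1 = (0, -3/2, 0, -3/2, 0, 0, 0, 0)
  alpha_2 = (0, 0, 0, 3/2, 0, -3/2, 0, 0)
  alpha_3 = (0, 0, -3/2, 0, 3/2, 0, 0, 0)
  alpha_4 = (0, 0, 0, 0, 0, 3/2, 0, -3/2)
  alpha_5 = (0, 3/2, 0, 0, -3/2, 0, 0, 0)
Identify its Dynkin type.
Compute the Cartan integers a_ij = 2(alpha_i, alpha_j)/(alpha_j, alpha_j); the resulting 5x5 Cartan matrix is
[[2, -1, 0, 0, -1], [-1, 2, 0, -1, 0], [0, 0, 2, 0, -1], [0, -1, 0, 2, 0], [-1, 0, -1, 0, 2]].
All simple roots have the same length, so the diagram is simply laced. The associated Dynkin diagram is a chain of 5 nodes with single edges (A_5), so the type is A_5 (the algebra sl(6)).

A_5 (sl(6))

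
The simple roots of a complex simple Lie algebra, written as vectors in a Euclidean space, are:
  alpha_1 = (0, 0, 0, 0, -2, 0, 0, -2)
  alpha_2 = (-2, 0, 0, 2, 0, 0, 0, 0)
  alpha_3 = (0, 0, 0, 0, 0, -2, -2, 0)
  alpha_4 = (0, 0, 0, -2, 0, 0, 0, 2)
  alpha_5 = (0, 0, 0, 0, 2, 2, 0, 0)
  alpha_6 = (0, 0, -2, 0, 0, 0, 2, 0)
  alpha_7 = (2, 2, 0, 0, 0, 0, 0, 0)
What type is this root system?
Compute the Cartan integers a_ij = 2(alpha_i, alpha_j)/(alpha_j, alpha_j); the resulting 7x7 Cartan matrix is
[[2, 0, 0, -1, -1, 0, 0], [0, 2, 0, -1, 0, 0, -1], [0, 0, 2, 0, -1, -1, 0], [-1, -1, 0, 2, 0, 0, 0], [-1, 0, -1, 0, 2, 0, 0], [0, 0, -1, 0, 0, 2, 0], [0, -1, 0, 0, 0, 0, 2]].
All simple roots have the same length, so the diagram is simply laced. The associated Dynkin diagram is a chain of 7 nodes with single edges (A_7), so the type is A_7 (the algebra sl(8)).

A7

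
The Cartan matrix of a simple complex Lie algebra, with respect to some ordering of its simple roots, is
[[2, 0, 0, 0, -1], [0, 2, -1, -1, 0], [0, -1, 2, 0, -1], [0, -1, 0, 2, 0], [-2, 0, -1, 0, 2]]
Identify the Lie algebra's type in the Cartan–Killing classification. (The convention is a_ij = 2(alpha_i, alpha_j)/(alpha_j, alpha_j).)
B_5 (so(11))

The matrix has rank 5 with 2's on the diagonal. Reading the off-diagonal entries as Dynkin edges (a single edge where a_ij = a_ji = -1; a double or triple edge where a_ij * a_ji = 2 or 3), the diagram is a chain of 5 nodes with a double edge at one end; the terminal node there is the unique short simple root (B_5). One simple-root ordering that puts it in standard form is (alpha_4, alpha_2, alpha_3, alpha_5, alpha_1). So the algebra is type B_5, i.e. so(11).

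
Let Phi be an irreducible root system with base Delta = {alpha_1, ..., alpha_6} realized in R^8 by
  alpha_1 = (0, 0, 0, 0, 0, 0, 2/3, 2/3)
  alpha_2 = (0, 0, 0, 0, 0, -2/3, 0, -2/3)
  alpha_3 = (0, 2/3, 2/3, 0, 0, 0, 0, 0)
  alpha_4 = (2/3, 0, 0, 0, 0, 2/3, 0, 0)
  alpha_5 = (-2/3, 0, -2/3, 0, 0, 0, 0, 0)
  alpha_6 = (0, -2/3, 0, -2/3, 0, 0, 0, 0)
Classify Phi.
Compute the Cartan integers a_ij = 2(alpha_i, alpha_j)/(alpha_j, alpha_j); the resulting 6x6 Cartan matrix is
[[2, -1, 0, 0, 0, 0], [-1, 2, 0, -1, 0, 0], [0, 0, 2, 0, -1, -1], [0, -1, 0, 2, -1, 0], [0, 0, -1, -1, 2, 0], [0, 0, -1, 0, 0, 2]].
All simple roots have the same length, so the diagram is simply laced. The associated Dynkin diagram is a chain of 6 nodes with single edges (A_6), so the type is A_6 (the algebra sl(7)).

type A_6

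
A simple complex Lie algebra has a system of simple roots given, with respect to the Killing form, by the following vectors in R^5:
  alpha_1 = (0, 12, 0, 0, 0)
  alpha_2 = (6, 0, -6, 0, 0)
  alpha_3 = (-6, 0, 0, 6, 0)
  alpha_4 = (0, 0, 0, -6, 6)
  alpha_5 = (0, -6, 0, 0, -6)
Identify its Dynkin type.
Compute the Cartan integers a_ij = 2(alpha_i, alpha_j)/(alpha_j, alpha_j); the resulting 5x5 Cartan matrix is
[[2, 0, 0, 0, -2], [0, 2, -1, 0, 0], [0, -1, 2, -1, 0], [0, 0, -1, 2, -1], [-1, 0, 0, -1, 2]].
The roots have two lengths (squared-length ratio 2:1); the short ones are alpha_{2,3,4,5}. The associated Dynkin diagram is a chain of 5 nodes with a double edge at one end; the terminal node there is the unique long simple root (C_5), so the type is C_5 (the algebra sp(10)).

C_5 (sp(10))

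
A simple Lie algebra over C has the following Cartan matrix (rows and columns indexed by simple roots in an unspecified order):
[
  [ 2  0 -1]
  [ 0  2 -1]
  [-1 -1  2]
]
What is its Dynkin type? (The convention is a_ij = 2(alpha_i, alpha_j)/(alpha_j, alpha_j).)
type A_3

The matrix has rank 3 with 2's on the diagonal. Reading the off-diagonal entries as Dynkin edges (a single edge where a_ij = a_ji = -1; a double or triple edge where a_ij * a_ji = 2 or 3), the diagram is a chain of 3 nodes with single edges (A_3). One simple-root ordering that puts it in standard form is (alpha_2, alpha_3, alpha_1). So the algebra is type A_3, i.e. sl(4).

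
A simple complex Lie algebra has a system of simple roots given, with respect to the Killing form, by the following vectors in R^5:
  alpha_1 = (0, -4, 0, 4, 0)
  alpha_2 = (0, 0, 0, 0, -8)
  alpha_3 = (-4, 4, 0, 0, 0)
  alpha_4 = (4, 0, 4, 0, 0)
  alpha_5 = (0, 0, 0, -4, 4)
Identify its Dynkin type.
Compute the Cartan integers a_ij = 2(alpha_i, alpha_j)/(alpha_j, alpha_j); the resulting 5x5 Cartan matrix is
[[2, 0, -1, 0, -1], [0, 2, 0, 0, -2], [-1, 0, 2, -1, 0], [0, 0, -1, 2, 0], [-1, -1, 0, 0, 2]].
The roots have two lengths (squared-length ratio 2:1); the short ones are alpha_{1,3,4,5}. The associated Dynkin diagram is a chain of 5 nodes with a double edge at one end; the terminal node there is the unique long simple root (C_5), so the type is C_5 (the algebra sp(10)).

type C_5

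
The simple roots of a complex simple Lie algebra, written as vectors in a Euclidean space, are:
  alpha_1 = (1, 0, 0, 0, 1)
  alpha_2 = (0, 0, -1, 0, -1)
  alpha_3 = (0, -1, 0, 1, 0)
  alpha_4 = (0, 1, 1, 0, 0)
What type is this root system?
A_4 (sl(5))

Compute the Cartan integers a_ij = 2(alpha_i, alpha_j)/(alpha_j, alpha_j); the resulting 4x4 Cartan matrix is
[[2, -1, 0, 0], [-1, 2, 0, -1], [0, 0, 2, -1], [0, -1, -1, 2]].
All simple roots have the same length, so the diagram is simply laced. The associated Dynkin diagram is a chain of 4 nodes with single edges (A_4), so the type is A_4 (the algebra sl(5)).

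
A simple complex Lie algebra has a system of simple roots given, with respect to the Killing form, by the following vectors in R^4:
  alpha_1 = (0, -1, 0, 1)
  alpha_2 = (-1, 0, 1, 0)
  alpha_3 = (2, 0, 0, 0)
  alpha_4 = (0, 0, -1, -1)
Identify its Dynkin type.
C_4

Compute the Cartan integers a_ij = 2(alpha_i, alpha_j)/(alpha_j, alpha_j); the resulting 4x4 Cartan matrix is
[[2, 0, 0, -1], [0, 2, -1, -1], [0, -2, 2, 0], [-1, -1, 0, 2]].
The roots have two lengths (squared-length ratio 2:1); the short ones are alpha_{1,2,4}. The associated Dynkin diagram is a chain of 4 nodes with a double edge at one end; the terminal node there is the unique long simple root (C_4), so the type is C_4 (the algebra sp(8)).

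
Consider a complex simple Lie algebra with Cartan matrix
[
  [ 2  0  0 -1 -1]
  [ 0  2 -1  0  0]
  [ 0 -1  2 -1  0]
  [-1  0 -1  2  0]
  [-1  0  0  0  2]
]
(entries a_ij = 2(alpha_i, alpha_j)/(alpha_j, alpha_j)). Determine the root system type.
type A_5

The matrix has rank 5 with 2's on the diagonal. Reading the off-diagonal entries as Dynkin edges (a single edge where a_ij = a_ji = -1; a double or triple edge where a_ij * a_ji = 2 or 3), the diagram is a chain of 5 nodes with single edges (A_5). One simple-root ordering that puts it in standard form is (alpha_5, alpha_1, alpha_4, alpha_3, alpha_2). So the algebra is type A_5, i.e. sl(6).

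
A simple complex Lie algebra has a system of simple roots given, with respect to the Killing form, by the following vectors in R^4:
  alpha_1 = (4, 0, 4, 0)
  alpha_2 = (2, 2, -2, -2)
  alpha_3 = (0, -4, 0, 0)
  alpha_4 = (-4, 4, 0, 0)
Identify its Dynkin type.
type F_4

Compute the Cartan integers a_ij = 2(alpha_i, alpha_j)/(alpha_j, alpha_j); the resulting 4x4 Cartan matrix is
[[2, 0, 0, -1], [0, 2, -1, 0], [0, -1, 2, -1], [-1, 0, -2, 2]].
The roots have two lengths (squared-length ratio 2:1); the short ones are alpha_{2,3}. The associated Dynkin diagram is a chain of 4 nodes with a double edge between the middle two (F_4), so the type is F_4.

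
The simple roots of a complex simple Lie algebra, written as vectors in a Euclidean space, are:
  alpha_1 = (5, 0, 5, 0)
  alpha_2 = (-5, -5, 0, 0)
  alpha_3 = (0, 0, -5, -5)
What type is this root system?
A3

Compute the Cartan integers a_ij = 2(alpha_i, alpha_j)/(alpha_j, alpha_j); the resulting 3x3 Cartan matrix is
[[2, -1, -1], [-1, 2, 0], [-1, 0, 2]].
All simple roots have the same length, so the diagram is simply laced. The associated Dynkin diagram is a chain of 3 nodes with single edges (A_3), so the type is A_3 (the algebra sl(4)).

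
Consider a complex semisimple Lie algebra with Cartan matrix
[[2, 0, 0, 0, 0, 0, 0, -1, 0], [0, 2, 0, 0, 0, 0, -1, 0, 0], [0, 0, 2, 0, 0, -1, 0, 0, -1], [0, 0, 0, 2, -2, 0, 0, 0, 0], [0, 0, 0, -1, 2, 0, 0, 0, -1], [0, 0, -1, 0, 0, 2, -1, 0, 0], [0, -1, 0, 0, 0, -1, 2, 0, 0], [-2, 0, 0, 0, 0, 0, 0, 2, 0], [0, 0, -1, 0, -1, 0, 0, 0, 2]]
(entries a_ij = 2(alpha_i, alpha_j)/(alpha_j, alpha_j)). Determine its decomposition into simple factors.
The diagram associated to this matrix has two connected components: the simple roots {alpha_1, alpha_8} form a chain of 2 nodes with a double edge at one end; the terminal node there is the unique short simple root (B_2), and {alpha_2, alpha_3, alpha_4, alpha_5, alpha_6, alpha_7, alpha_9} form a chain of 7 nodes with a double edge at one end; the terminal node there is the unique long simple root (C_7). A semisimple Lie algebra decomposes uniquely as the direct sum of simple ideals, one per connected component of its Dynkin diagram, so g ≅ B_2 ⊕ C_7 (dimension 10 + 105 = 115).

B_2 + C_7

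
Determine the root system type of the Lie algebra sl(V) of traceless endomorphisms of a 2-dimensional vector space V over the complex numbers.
A_1

This is sl(2), which has dimension 2^2 - 1 = 3 and rank 2 - 1 = 1 (a Cartan subalgebra is the diagonal traceless matrices). In the classification of classical Lie algebras, the special linear algebra sl(n+1) has type A_n; here n = 1, so the Dynkin diagram is a chain of 1 nodes with single edges (A_1). Hence the type is A_1.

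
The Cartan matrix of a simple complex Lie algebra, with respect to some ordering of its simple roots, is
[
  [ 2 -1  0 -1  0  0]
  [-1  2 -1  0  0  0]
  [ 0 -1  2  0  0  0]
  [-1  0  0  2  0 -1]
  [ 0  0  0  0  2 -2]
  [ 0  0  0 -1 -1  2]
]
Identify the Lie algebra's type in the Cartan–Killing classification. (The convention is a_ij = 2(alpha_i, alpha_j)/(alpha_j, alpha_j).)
The matrix has rank 6 with 2's on the diagonal. Reading the off-diagonal entries as Dynkin edges (a single edge where a_ij = a_ji = -1; a double or triple edge where a_ij * a_ji = 2 or 3), the diagram is a chain of 6 nodes with a double edge at one end; the terminal node there is the unique long simple root (C_6). One simple-root ordering that puts it in standard form is (alpha_3, alpha_2, alpha_1, alpha_4, alpha_6, alpha_5). So the algebra is type C_6, i.e. sp(12).

C_6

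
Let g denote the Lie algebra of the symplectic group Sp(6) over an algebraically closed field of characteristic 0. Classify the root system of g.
C_3

This is sp(6), which has dimension 6(6+1)/2 = 21 and rank 6/2 = 3. In the classification of classical Lie algebras, the symplectic algebra sp(2n) has type C_n; here n = 3, so the Dynkin diagram is a chain of 3 nodes with a double edge at one end; the terminal node there is the unique long simple root (C_3). Hence the type is C_3.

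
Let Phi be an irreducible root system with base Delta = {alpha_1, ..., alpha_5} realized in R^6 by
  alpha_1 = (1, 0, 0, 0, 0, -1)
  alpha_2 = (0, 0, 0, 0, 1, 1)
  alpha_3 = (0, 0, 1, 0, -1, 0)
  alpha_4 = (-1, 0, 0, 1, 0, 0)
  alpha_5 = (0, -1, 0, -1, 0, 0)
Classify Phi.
Compute the Cartan integers a_ij = 2(alpha_i, alpha_j)/(alpha_j, alpha_j); the resulting 5x5 Cartan matrix is
[[2, -1, 0, -1, 0], [-1, 2, -1, 0, 0], [0, -1, 2, 0, 0], [-1, 0, 0, 2, -1], [0, 0, 0, -1, 2]].
All simple roots have the same length, so the diagram is simply laced. The associated Dynkin diagram is a chain of 5 nodes with single edges (A_5), so the type is A_5 (the algebra sl(6)).

A_5 (sl(6))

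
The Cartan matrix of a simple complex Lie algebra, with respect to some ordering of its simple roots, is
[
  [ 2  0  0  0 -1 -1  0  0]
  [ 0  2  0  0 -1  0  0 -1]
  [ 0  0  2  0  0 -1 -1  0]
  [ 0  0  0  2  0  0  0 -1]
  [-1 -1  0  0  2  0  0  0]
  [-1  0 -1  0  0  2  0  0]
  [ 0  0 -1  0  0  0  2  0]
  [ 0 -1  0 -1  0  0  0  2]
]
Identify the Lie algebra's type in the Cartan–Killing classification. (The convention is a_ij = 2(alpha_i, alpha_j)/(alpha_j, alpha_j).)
type A_8

The matrix has rank 8 with 2's on the diagonal. Reading the off-diagonal entries as Dynkin edges (a single edge where a_ij = a_ji = -1; a double or triple edge where a_ij * a_ji = 2 or 3), the diagram is a chain of 8 nodes with single edges (A_8). One simple-root ordering that puts it in standard form is (alpha_4, alpha_8, alpha_2, alpha_5, alpha_1, alpha_6, alpha_3, alpha_7). So the algebra is type A_8, i.e. sl(9).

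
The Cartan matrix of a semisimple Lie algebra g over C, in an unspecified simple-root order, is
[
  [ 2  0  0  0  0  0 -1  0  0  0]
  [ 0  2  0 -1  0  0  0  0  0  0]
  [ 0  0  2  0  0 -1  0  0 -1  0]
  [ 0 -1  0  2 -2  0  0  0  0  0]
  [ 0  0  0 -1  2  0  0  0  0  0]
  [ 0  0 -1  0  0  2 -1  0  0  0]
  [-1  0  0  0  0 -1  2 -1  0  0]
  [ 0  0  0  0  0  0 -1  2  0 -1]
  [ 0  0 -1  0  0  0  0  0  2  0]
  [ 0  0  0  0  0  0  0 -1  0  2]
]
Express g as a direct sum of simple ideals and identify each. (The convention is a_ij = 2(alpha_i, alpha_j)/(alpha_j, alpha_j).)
The diagram associated to this matrix has two connected components: the simple roots {alpha_2, alpha_4, alpha_5} form a chain of 3 nodes with a double edge at one end; the terminal node there is the unique short simple root (B_3), and {alpha_1, alpha_3, alpha_6, alpha_7, alpha_8, alpha_9, alpha_10} form a chain of 6 nodes with one extra node attached to the third node from one end (E_7). A semisimple Lie algebra decomposes uniquely as the direct sum of simple ideals, one per connected component of its Dynkin diagram, so g ≅ B_3 ⊕ E_7 (dimension 21 + 133 = 154).

type B_3 ⊕ type E_7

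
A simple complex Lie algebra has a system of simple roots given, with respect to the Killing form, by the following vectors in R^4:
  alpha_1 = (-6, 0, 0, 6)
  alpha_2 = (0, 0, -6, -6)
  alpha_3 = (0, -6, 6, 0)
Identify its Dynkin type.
A_3 (sl(4))

Compute the Cartan integers a_ij = 2(alpha_i, alpha_j)/(alpha_j, alpha_j); the resulting 3x3 Cartan matrix is
[[2, -1, 0], [-1, 2, -1], [0, -1, 2]].
All simple roots have the same length, so the diagram is simply laced. The associated Dynkin diagram is a chain of 3 nodes with single edges (A_3), so the type is A_3 (the algebra sl(4)).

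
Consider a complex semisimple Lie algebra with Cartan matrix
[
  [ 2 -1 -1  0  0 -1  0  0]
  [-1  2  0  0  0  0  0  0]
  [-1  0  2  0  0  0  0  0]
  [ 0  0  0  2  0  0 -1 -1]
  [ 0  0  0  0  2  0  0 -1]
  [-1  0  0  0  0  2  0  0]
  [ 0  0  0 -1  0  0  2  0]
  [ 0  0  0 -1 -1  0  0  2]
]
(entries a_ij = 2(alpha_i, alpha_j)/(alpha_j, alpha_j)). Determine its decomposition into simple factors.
A4 ⊕ D4

The diagram associated to this matrix has two connected components: the simple roots {alpha_4, alpha_5, alpha_7, alpha_8} form a chain of 4 nodes with single edges (A_4), and {alpha_1, alpha_2, alpha_3, alpha_6} form a chain of 2 nodes with a fork of two nodes at one end (D_4). A semisimple Lie algebra decomposes uniquely as the direct sum of simple ideals, one per connected component of its Dynkin diagram, so g ≅ A_4 ⊕ D_4 (dimension 24 + 28 = 52).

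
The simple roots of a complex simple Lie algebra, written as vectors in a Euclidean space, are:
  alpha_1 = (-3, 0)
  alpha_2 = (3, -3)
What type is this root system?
type B_2

Compute the Cartan integers a_ij = 2(alpha_i, alpha_j)/(alpha_j, alpha_j); the resulting 2x2 Cartan matrix is
[[2, -1], [-2, 2]].
The roots have two lengths (squared-length ratio 2:1); the short ones are alpha_{1}. The associated Dynkin diagram is a chain of 2 nodes with a double edge at one end; the terminal node there is the unique short simple root (B_2), so the type is B_2 (the algebra so(5)).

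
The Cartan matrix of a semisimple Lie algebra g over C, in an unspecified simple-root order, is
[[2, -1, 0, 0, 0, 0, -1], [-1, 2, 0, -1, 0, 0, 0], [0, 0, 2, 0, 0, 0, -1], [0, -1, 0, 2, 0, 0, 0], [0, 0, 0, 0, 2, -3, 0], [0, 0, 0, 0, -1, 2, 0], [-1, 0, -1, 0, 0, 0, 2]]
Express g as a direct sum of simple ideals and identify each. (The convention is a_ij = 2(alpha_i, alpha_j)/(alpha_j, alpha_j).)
The diagram associated to this matrix has two connected components: the simple roots {alpha_1, alpha_2, alpha_3, alpha_4, alpha_7} form a chain of 5 nodes with single edges (A_5), and {alpha_5, alpha_6} form two nodes joined by a triple edge (G_2). A semisimple Lie algebra decomposes uniquely as the direct sum of simple ideals, one per connected component of its Dynkin diagram, so g ≅ A_5 ⊕ G_2 (dimension 35 + 14 = 49).

A5 + G2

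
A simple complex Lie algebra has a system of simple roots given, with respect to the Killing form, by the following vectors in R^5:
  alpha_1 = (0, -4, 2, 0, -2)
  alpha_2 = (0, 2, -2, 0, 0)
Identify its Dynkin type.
G2

Compute the Cartan integers a_ij = 2(alpha_i, alpha_j)/(alpha_j, alpha_j); the resulting 2x2 Cartan matrix is
[[2, -3], [-1, 2]].
The roots have two lengths (squared-length ratio 3:1); the short ones are alpha_{2}. The associated Dynkin diagram is two nodes joined by a triple edge (G_2), so the type is G_2.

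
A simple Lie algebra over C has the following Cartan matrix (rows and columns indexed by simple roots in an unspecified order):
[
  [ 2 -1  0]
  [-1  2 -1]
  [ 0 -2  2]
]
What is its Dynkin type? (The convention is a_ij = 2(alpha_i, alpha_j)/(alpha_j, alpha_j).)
C3

The matrix has rank 3 with 2's on the diagonal. Reading the off-diagonal entries as Dynkin edges (a single edge where a_ij = a_ji = -1; a double or triple edge where a_ij * a_ji = 2 or 3), the diagram is a chain of 3 nodes with a double edge at one end; the terminal node there is the unique long simple root (C_3). One simple-root ordering that puts it in standard form is (alpha_1, alpha_2, alpha_3). So the algebra is type C_3, i.e. sp(6).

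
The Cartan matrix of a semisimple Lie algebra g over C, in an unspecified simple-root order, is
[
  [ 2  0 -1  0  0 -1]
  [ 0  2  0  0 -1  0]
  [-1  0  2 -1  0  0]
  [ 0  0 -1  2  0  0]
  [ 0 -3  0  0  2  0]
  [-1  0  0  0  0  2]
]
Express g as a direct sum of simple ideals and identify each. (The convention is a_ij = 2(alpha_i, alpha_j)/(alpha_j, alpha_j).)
The diagram associated to this matrix has two connected components: the simple roots {alpha_1, alpha_3, alpha_4, alpha_6} form a chain of 4 nodes with single edges (A_4), and {alpha_2, alpha_5} form two nodes joined by a triple edge (G_2). A semisimple Lie algebra decomposes uniquely as the direct sum of simple ideals, one per connected component of its Dynkin diagram, so g ≅ A_4 ⊕ G_2 (dimension 24 + 14 = 38).

A_4 (sl(5)) ⊕ G_2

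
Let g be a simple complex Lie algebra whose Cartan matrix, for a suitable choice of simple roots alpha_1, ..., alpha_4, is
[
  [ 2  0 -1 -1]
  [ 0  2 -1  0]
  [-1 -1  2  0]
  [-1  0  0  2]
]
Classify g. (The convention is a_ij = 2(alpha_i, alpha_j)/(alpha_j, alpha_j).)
A_4 (sl(5))

The matrix has rank 4 with 2's on the diagonal. Reading the off-diagonal entries as Dynkin edges (a single edge where a_ij = a_ji = -1; a double or triple edge where a_ij * a_ji = 2 or 3), the diagram is a chain of 4 nodes with single edges (A_4). One simple-root ordering that puts it in standard form is (alpha_4, alpha_1, alpha_3, alpha_2). So the algebra is type A_4, i.e. sl(5).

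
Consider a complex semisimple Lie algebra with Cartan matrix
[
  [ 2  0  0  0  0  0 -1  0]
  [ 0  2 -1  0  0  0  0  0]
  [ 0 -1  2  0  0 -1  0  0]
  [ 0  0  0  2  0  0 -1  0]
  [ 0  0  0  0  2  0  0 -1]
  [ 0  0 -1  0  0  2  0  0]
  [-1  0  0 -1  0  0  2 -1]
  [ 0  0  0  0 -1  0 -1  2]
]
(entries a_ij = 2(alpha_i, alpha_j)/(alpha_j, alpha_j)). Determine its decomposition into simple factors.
type A_3 + type D_5

The diagram associated to this matrix has two connected components: the simple roots {alpha_2, alpha_3, alpha_6} form a chain of 3 nodes with single edges (A_3), and {alpha_1, alpha_4, alpha_5, alpha_7, alpha_8} form a chain of 3 nodes with a fork of two nodes at one end (D_5). A semisimple Lie algebra decomposes uniquely as the direct sum of simple ideals, one per connected component of its Dynkin diagram, so g ≅ A_3 ⊕ D_5 (dimension 15 + 45 = 60).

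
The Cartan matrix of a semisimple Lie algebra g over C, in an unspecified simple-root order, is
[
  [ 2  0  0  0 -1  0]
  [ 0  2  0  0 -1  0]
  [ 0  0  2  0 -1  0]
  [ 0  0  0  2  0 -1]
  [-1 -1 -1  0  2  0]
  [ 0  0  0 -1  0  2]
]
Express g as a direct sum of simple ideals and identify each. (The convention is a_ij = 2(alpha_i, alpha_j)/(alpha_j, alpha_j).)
The diagram associated to this matrix has two connected components: the simple roots {alpha_4, alpha_6} form a chain of 2 nodes with single edges (A_2), and {alpha_1, alpha_2, alpha_3, alpha_5} form a chain of 2 nodes with a fork of two nodes at one end (D_4). A semisimple Lie algebra decomposes uniquely as the direct sum of simple ideals, one per connected component of its Dynkin diagram, so g ≅ A_2 ⊕ D_4 (dimension 8 + 28 = 36).

A_2 ⊕ D_4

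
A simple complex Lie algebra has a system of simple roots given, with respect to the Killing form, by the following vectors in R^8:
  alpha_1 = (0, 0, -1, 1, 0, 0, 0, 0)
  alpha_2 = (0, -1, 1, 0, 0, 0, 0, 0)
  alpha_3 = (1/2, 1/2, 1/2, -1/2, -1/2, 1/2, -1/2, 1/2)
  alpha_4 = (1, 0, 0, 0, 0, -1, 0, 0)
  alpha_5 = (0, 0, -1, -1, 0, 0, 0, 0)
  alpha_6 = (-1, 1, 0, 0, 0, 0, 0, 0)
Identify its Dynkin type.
Compute the Cartan integers a_ij = 2(alpha_i, alpha_j)/(alpha_j, alpha_j); the resulting 6x6 Cartan matrix is
[[2, -1, -1, 0, 0, 0], [-1, 2, 0, 0, -1, -1], [-1, 0, 2, 0, 0, 0], [0, 0, 0, 2, 0, -1], [0, -1, 0, 0, 2, 0], [0, -1, 0, -1, 0, 2]].
All simple roots have the same length, so the diagram is simply laced. The associated Dynkin diagram is a chain of 5 nodes with one extra node attached to the third node from one end (E_6), so the type is E_6.

E_6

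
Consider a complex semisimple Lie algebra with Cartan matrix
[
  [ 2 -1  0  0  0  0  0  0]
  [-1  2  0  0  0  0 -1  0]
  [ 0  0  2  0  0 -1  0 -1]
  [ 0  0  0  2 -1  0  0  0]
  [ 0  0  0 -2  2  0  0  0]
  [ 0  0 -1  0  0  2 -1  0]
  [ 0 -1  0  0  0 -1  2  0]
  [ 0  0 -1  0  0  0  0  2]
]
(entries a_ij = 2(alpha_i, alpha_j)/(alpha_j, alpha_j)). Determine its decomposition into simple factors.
type A_6 ⊕ type B_2

The diagram associated to this matrix has two connected components: the simple roots {alpha_1, alpha_2, alpha_3, alpha_6, alpha_7, alpha_8} form a chain of 6 nodes with single edges (A_6), and {alpha_4, alpha_5} form a chain of 2 nodes with a double edge at one end; the terminal node there is the unique short simple root (B_2). A semisimple Lie algebra decomposes uniquely as the direct sum of simple ideals, one per connected component of its Dynkin diagram, so g ≅ A_6 ⊕ B_2 (dimension 48 + 10 = 58).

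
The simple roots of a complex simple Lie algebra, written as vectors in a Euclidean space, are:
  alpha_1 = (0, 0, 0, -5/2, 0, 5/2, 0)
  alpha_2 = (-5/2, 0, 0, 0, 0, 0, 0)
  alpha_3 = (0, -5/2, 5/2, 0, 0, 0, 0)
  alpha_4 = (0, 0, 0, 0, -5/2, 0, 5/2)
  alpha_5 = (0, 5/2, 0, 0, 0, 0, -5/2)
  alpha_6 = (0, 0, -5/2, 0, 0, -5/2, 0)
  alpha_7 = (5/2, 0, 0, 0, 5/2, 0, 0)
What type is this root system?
B_7 (so(15))

Compute the Cartan integers a_ij = 2(alpha_i, alpha_j)/(alpha_j, alpha_j); the resulting 7x7 Cartan matrix is
[[2, 0, 0, 0, 0, -1, 0], [0, 2, 0, 0, 0, 0, -1], [0, 0, 2, 0, -1, -1, 0], [0, 0, 0, 2, -1, 0, -1], [0, 0, -1, -1, 2, 0, 0], [-1, 0, -1, 0, 0, 2, 0], [0, -2, 0, -1, 0, 0, 2]].
The roots have two lengths (squared-length ratio 2:1); the short ones are alpha_{2}. The associated Dynkin diagram is a chain of 7 nodes with a double edge at one end; the terminal node there is the unique short simple root (B_7), so the type is B_7 (the algebra so(15)).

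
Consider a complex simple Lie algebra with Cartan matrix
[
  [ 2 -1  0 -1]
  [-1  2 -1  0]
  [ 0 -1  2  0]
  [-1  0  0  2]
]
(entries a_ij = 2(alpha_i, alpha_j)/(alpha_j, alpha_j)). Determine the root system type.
The matrix has rank 4 with 2's on the diagonal. Reading the off-diagonal entries as Dynkin edges (a single edge where a_ij = a_ji = -1; a double or triple edge where a_ij * a_ji = 2 or 3), the diagram is a chain of 4 nodes with single edges (A_4). One simple-root ordering that puts it in standard form is (alpha_4, alpha_1, alpha_2, alpha_3). So the algebra is type A_4, i.e. sl(5).

A_4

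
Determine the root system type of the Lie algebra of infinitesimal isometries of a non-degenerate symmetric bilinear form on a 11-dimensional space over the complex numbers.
This is so(11) with 11 odd, which has dimension 11(11-1)/2 = 55 and rank (11-1)/2 = 5. In the classification of classical Lie algebras, the orthogonal algebra so(2n+1) in an odd number of variables has type B_n; here n = 5, so the Dynkin diagram is a chain of 5 nodes with a double edge at one end; the terminal node there is the unique short simple root (B_5). Hence the type is B_5.

B5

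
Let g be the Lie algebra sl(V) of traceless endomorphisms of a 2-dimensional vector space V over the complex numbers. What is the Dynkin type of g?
A1

This is sl(2), which has dimension 2^2 - 1 = 3 and rank 2 - 1 = 1 (a Cartan subalgebra is the diagonal traceless matrices). In the classification of classical Lie algebras, the special linear algebra sl(n+1) has type A_n; here n = 1, so the Dynkin diagram is a chain of 1 nodes with single edges (A_1). Hence the type is A_1.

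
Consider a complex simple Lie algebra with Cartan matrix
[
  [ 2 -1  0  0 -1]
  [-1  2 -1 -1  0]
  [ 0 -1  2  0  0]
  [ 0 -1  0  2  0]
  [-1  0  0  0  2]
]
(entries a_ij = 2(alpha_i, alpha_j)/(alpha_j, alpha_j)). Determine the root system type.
D_5 (so(10))

The matrix has rank 5 with 2's on the diagonal. Reading the off-diagonal entries as Dynkin edges (a single edge where a_ij = a_ji = -1; a double or triple edge where a_ij * a_ji = 2 or 3), the diagram is a chain of 3 nodes with a fork of two nodes at one end (D_5). One simple-root ordering that puts it in standard form is (alpha_5, alpha_1, alpha_2, alpha_4, alpha_3). So the algebra is type D_5, i.e. so(10).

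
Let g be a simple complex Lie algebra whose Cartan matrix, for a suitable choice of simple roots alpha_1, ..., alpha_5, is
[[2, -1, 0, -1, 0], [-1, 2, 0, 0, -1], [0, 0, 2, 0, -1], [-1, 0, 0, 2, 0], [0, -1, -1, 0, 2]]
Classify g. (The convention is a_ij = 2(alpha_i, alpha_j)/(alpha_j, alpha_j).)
The matrix has rank 5 with 2's on the diagonal. Reading the off-diagonal entries as Dynkin edges (a single edge where a_ij = a_ji = -1; a double or triple edge where a_ij * a_ji = 2 or 3), the diagram is a chain of 5 nodes with single edges (A_5). One simple-root ordering that puts it in standard form is (alpha_3, alpha_5, alpha_2, alpha_1, alpha_4). So the algebra is type A_5, i.e. sl(6).

A_5 (sl(6))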